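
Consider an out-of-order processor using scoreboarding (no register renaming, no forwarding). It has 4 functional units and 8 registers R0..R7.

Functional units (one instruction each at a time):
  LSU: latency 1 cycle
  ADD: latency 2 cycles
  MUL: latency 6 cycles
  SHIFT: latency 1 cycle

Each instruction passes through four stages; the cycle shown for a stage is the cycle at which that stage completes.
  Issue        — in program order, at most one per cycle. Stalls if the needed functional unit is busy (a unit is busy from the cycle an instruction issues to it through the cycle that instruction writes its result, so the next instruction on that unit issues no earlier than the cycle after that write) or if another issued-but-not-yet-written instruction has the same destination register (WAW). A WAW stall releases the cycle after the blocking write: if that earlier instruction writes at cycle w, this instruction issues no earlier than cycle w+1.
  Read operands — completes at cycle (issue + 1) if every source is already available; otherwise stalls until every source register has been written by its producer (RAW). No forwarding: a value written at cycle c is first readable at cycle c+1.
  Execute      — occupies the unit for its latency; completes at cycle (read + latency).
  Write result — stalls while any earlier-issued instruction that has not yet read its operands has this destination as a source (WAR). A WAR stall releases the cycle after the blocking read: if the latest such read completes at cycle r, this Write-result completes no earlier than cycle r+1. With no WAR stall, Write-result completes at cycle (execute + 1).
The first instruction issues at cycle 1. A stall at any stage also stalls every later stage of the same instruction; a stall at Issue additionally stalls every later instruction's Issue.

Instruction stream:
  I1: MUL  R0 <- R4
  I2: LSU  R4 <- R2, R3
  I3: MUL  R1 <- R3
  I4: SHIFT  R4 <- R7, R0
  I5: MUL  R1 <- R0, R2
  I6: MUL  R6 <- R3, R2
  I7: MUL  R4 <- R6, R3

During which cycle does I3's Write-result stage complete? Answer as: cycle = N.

cycle = 18

t=1  issue I1 (MUL)
t=2  I1 read-ops · issue I2 (LSU)
t=3  I2 read-ops
t=4  I2 finished on LSU
t=5  I2→R4
t=8  I1 finished on MUL
t=9  I1→R0
t=10  issue I3 (MUL)
t=11  I3 read-ops · issue I4 (SHIFT)
t=12  I4 read-ops
t=13  I4 finished on SHIFT
t=14  I4→R4
t=17  I3 finished on MUL
t=18  I3→R1
t=19  issue I5 (MUL)
t=20  I5 read-ops
t=26  I5 finished on MUL
t=27  I5→R1
t=28  issue I6 (MUL)
t=29  I6 read-ops
t=35  I6 finished on MUL
t=36  I6→R6
t=37  issue I7 (MUL)
t=38  I7 read-ops
t=44  I7 finished on MUL
t=45  I7→R4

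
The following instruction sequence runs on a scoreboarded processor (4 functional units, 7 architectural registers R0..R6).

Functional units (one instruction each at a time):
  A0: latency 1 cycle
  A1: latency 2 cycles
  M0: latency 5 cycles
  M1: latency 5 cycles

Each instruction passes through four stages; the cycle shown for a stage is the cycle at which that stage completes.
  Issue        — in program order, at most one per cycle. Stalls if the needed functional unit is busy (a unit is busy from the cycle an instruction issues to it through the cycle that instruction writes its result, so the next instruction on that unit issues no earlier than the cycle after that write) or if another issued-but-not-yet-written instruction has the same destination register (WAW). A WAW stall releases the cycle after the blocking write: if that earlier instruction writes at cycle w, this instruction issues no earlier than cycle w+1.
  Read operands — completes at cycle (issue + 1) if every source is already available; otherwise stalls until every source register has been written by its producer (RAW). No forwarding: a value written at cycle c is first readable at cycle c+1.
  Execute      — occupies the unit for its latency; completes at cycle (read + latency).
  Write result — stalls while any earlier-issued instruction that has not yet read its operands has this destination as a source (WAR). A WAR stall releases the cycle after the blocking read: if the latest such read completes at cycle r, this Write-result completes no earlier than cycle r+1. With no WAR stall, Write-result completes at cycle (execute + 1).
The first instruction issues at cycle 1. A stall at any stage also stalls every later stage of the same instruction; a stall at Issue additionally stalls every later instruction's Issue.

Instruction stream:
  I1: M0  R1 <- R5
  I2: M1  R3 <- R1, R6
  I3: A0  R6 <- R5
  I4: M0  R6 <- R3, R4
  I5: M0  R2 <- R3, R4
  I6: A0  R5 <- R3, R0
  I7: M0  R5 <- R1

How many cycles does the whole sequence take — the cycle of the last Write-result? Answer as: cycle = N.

cycle = 38

[1] issue I1 (M0)
[2] I1 read-ops | issue I2 (M1)
[3] issue I3 (A0)
[4] I3 read-ops
[5] I3 finished on A0
[7] I1 finished on M0
[8] I1→R1
[9] I2 read-ops
[10] I3→R6
[11] issue I4 (M0)
[14] I2 finished on M1
[15] I2→R3
[16] I4 read-ops
[21] I4 finished on M0
[22] I4→R6
[23] issue I5 (M0)
[24] I5 read-ops | issue I6 (A0)
[25] I6 read-ops
[26] I6 finished on A0
[27] I6→R5
[29] I5 finished on M0
[30] I5→R2
[31] issue I7 (M0)
[32] I7 read-ops
[37] I7 finished on M0
[38] I7→R5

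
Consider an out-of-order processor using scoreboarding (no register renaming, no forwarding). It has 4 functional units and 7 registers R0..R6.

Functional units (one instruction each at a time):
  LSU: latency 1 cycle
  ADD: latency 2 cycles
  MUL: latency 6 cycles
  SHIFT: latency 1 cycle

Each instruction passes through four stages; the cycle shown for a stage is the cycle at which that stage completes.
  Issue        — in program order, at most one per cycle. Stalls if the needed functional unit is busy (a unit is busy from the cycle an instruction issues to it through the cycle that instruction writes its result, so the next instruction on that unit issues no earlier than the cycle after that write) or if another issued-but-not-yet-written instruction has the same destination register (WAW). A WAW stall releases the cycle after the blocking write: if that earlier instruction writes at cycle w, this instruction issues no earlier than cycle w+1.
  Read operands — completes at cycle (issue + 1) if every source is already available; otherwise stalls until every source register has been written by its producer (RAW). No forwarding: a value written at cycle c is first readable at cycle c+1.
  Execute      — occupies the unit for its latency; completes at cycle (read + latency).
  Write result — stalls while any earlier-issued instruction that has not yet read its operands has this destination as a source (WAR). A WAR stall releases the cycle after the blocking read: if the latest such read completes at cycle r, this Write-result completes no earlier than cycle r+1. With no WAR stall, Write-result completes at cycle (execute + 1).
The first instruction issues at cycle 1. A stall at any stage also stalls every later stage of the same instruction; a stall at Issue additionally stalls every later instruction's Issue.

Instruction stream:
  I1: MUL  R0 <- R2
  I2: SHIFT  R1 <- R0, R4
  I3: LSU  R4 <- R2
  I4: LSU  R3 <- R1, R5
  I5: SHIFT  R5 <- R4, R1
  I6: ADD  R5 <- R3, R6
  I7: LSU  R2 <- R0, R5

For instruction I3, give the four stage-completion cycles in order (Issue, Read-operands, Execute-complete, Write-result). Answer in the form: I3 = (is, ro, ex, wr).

I3 = (3, 4, 5, 11)

[I1] 1/2/8/9
[I2] 2/10/11/12  (RAW R0: wait I1 write@9)
[I3] 3/4/5/11  (WAR R4: wait I2 read@10)
[I4] 12/13/14/15  (struct: LSU busy until I3 writes@11)
[I5] 13/14/15/16
[I6] 17/18/20/21  (WAW R5: wait I5 write@16)
[I7] 18/22/23/24  (RAW R5: wait I6 write@21)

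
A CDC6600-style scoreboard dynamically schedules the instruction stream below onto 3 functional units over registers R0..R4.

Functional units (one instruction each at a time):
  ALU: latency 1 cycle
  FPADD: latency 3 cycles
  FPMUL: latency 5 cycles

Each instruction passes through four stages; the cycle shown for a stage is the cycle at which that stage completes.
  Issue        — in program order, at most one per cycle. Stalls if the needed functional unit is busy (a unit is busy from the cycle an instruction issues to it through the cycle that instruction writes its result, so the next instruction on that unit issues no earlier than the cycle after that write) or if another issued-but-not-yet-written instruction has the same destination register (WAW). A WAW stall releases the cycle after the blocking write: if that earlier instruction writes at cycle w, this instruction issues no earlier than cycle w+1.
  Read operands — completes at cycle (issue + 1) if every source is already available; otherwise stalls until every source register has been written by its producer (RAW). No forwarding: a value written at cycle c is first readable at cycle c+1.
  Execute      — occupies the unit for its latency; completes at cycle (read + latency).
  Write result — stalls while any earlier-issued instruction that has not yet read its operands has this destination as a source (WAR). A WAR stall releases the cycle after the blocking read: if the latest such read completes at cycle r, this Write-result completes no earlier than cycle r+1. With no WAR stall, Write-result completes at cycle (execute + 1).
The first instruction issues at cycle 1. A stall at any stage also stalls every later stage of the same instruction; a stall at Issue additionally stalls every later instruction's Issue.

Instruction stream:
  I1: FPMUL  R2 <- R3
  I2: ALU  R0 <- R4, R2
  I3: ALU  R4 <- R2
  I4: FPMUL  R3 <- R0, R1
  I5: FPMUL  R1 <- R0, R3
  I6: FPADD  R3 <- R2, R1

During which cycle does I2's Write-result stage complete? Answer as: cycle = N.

cycle = 11

I1  is:1  ro:2  ex:7  wr:8
I2  is:2  ro:9  ex:10  wr:11  — RAW R2: wait I1 write@8
I3  is:12  ro:13  ex:14  wr:15  — struct: ALU busy until I2 writes@11
I4  is:13  ro:14  ex:19  wr:20
I5  is:21  ro:22  ex:27  wr:28  — struct: FPMUL busy until I4 writes@20
I6  is:22  ro:29  ex:32  wr:33  — RAW R1: wait I5 write@28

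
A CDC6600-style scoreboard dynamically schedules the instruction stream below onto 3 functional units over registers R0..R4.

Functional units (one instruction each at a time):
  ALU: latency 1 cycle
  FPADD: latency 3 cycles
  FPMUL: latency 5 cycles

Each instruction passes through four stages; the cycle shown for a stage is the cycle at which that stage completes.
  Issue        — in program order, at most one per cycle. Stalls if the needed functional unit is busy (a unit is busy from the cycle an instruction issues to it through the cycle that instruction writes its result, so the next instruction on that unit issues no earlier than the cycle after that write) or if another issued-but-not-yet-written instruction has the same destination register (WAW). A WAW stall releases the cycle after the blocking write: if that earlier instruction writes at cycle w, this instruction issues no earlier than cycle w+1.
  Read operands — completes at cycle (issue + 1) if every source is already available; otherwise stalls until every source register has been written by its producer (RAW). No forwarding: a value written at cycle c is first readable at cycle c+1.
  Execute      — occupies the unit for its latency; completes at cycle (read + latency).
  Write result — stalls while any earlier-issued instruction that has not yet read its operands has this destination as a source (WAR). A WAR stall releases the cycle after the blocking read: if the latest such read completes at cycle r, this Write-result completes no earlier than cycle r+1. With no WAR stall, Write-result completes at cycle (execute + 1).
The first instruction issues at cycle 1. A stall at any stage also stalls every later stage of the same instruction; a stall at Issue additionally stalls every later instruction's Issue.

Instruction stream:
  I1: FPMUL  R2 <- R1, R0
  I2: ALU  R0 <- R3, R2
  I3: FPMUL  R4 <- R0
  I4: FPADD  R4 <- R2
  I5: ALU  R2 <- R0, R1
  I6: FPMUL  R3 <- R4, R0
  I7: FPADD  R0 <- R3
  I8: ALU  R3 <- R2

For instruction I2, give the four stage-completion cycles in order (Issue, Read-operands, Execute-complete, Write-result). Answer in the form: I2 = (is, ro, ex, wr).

[1] I1 issues→FPMUL
[2] I1 reads; I2 issues→ALU
[7] I1 exec-done
[8] I1 writes R2
[9] I2 reads; I3 issues→FPMUL
[10] I2 exec-done
[11] I2 writes R0
[12] I3 reads
[17] I3 exec-done
[18] I3 writes R4
[19] I4 issues→FPADD
[20] I4 reads; I5 issues→ALU
[21] I5 reads; I6 issues→FPMUL
[22] I5 exec-done
[23] I4 exec-done; I5 writes R2
[24] I4 writes R4
[25] I6 reads; I7 issues→FPADD
[30] I6 exec-done
[31] I6 writes R3
[32] I7 reads; I8 issues→ALU
[33] I8 reads
[34] I8 exec-done
[35] I7 exec-done; I8 writes R3
[36] I7 writes R0

I2 = (2, 9, 10, 11)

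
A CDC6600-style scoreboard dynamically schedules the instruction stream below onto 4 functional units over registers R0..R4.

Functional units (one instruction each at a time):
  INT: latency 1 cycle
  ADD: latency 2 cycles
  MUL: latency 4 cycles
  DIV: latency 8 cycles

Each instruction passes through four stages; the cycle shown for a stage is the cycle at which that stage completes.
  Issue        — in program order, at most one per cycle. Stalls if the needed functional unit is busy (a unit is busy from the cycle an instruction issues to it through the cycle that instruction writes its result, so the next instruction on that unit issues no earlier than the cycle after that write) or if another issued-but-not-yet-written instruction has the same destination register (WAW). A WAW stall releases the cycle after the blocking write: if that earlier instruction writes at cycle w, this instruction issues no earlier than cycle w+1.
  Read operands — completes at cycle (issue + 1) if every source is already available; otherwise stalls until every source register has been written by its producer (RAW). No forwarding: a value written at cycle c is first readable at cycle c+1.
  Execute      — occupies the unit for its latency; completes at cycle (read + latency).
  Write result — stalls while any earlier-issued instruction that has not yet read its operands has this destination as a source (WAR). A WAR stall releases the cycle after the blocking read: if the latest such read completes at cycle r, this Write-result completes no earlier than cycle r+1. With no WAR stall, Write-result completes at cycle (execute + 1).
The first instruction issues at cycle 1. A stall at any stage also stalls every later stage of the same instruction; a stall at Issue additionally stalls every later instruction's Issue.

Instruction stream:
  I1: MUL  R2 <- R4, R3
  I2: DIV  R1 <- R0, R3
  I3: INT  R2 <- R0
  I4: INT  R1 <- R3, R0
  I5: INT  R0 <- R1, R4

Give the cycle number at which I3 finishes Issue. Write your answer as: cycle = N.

cycle = 8

cycle 1: I1→MUL
cycle 2: I1 RO · I2→DIV
cycle 3: I2 RO
cycle 6: I1 EX
cycle 7: I1 WR R2
cycle 8: I3→INT
cycle 9: I3 RO
cycle 10: I3 EX
cycle 11: I2 EX · I3 WR R2
cycle 12: I2 WR R1
cycle 13: I4→INT
cycle 14: I4 RO
cycle 15: I4 EX
cycle 16: I4 WR R1
cycle 17: I5→INT
cycle 18: I5 RO
cycle 19: I5 EX
cycle 20: I5 WR R0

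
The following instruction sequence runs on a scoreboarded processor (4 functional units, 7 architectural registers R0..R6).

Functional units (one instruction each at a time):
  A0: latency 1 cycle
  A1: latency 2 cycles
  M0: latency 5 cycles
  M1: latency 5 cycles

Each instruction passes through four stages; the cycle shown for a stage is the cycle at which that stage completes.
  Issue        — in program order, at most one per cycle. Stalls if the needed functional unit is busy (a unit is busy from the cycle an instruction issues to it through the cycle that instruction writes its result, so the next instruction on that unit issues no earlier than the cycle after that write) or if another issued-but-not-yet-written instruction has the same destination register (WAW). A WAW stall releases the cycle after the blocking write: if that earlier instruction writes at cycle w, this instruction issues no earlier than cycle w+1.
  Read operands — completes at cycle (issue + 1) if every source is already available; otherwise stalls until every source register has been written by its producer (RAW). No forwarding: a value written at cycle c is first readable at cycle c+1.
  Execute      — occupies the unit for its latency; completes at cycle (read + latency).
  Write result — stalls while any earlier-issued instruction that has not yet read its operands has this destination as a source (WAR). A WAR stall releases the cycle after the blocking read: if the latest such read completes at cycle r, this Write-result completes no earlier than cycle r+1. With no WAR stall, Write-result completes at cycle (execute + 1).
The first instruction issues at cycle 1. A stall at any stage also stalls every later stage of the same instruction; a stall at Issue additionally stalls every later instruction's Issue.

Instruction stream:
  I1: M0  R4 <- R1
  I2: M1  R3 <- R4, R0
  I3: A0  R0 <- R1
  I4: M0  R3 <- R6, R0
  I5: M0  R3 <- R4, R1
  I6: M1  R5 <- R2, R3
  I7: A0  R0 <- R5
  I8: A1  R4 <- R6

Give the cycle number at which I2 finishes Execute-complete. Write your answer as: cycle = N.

[I1] 1/2/7/8
[I2] 2/9/14/15  (RAW R4: wait I1 write@8)
[I3] 3/4/5/10  (WAR R0: wait I2 read@9)
[I4] 16/17/22/23  (WAW R3: wait I2 write@15)
[I5] 24/25/30/31  (struct: M0 busy until I4 writes@23)
[I6] 25/32/37/38  (RAW R3: wait I5 write@31)
[I7] 26/39/40/41  (RAW R5: wait I6 write@38)
[I8] 27/28/30/31

cycle = 14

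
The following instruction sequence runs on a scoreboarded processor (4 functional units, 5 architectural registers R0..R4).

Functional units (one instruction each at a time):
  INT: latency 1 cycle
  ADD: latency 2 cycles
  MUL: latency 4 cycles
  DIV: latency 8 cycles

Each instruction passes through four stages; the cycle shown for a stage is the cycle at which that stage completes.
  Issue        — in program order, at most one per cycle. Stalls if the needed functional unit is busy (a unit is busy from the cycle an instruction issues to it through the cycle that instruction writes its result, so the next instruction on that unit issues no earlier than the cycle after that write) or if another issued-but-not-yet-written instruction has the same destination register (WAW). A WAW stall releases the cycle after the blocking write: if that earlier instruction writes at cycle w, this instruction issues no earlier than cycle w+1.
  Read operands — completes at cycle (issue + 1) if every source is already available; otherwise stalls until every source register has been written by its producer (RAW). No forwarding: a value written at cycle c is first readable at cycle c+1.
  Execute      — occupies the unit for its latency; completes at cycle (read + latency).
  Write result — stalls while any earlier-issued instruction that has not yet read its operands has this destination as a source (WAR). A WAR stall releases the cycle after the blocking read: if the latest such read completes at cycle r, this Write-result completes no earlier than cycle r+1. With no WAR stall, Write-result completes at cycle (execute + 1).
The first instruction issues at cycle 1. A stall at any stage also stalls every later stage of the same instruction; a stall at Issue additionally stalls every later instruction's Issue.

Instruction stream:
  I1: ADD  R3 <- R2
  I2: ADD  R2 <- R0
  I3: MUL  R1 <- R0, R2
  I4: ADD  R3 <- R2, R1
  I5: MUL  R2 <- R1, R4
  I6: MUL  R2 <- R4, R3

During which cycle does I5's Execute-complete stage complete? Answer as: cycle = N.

[1] I1→ADD
[2] I1 RO
[4] I1 EX
[5] I1 WR R3
[6] I2→ADD
[7] I2 RO; I3→MUL
[9] I2 EX
[10] I2 WR R2
[11] I3 RO; I4→ADD
[15] I3 EX
[16] I3 WR R1
[17] I4 RO; I5→MUL
[18] I5 RO
[19] I4 EX
[20] I4 WR R3
[22] I5 EX
[23] I5 WR R2
[24] I6→MUL
[25] I6 RO
[29] I6 EX
[30] I6 WR R2

cycle = 22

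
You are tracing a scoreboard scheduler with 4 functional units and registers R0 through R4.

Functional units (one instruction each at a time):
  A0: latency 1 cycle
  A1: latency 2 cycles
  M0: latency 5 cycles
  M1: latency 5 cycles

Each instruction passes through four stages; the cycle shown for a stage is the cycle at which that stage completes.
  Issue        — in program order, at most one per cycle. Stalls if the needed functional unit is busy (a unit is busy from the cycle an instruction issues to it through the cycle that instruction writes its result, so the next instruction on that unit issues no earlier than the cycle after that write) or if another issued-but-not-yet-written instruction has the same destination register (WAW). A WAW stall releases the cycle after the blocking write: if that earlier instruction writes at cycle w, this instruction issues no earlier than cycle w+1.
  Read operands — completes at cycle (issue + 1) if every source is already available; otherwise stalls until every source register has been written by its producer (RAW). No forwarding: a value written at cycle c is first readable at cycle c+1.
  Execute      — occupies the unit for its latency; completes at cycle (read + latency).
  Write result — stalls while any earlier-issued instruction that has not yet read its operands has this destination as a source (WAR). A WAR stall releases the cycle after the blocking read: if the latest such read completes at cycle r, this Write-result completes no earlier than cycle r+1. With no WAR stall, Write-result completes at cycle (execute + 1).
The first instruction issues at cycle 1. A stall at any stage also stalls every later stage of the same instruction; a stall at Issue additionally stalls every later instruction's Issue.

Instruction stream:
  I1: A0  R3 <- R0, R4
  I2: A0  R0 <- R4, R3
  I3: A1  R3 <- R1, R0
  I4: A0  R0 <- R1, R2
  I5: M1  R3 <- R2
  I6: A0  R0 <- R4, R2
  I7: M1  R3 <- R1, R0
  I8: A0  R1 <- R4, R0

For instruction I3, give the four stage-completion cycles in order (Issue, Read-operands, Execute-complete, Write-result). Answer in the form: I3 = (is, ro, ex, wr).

I3 = (6, 9, 11, 12)

I1  is:1  ro:2  ex:3  wr:4
I2  is:5  ro:6  ex:7  wr:8  — struct: A0 busy until I1 writes@4
I3  is:6  ro:9  ex:11  wr:12  — RAW R0: wait I2 write@8
I4  is:9  ro:10  ex:11  wr:12  — struct: A0 busy until I2 writes@8
I5  is:13  ro:14  ex:19  wr:20  — WAW R3: wait I3 write@12
I6  is:14  ro:15  ex:16  wr:17
I7  is:21  ro:22  ex:27  wr:28  — struct: M1 busy until I5 writes@20
I8  is:22  ro:23  ex:24  wr:25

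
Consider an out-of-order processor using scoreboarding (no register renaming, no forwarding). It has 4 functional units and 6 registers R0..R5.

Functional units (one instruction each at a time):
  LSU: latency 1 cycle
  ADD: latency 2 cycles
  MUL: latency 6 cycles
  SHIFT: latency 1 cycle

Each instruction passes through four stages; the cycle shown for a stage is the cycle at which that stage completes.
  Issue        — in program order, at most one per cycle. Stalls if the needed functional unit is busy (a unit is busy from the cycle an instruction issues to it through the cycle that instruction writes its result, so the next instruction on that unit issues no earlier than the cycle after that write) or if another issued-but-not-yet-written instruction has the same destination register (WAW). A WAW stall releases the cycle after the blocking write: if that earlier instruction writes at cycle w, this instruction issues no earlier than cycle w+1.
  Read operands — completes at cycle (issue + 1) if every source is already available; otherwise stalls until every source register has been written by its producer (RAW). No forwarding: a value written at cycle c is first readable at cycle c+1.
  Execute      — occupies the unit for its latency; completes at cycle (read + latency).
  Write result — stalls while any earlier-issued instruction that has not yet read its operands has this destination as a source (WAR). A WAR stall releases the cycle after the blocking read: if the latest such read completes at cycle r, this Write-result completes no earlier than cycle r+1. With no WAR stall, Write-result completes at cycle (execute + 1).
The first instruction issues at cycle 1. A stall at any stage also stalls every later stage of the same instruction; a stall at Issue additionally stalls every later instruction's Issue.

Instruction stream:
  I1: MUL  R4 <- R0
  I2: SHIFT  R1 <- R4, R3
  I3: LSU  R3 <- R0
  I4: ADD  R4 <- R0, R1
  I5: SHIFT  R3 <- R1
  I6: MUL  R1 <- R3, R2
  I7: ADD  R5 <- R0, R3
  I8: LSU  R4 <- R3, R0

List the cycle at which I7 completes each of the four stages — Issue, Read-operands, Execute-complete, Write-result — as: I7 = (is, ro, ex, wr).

I7 = (17, 18, 20, 21)

I1 -> (1, 2, 8, 9)
I2 -> (2, 10, 11, 12)  // RAW R4: wait I1 write@9
I3 -> (3, 4, 5, 11)  // WAR R3: wait I2 read@10
I4 -> (10, 13, 15, 16)  // WAW R4: wait I1 write@9, RAW R1: wait I2 write@12
I5 -> (13, 14, 15, 16)  // struct: SHIFT busy until I2 writes@12
I6 -> (14, 17, 23, 24)  // RAW R3: wait I5 write@16
I7 -> (17, 18, 20, 21)  // struct: ADD busy until I4 writes@16
I8 -> (18, 19, 20, 21)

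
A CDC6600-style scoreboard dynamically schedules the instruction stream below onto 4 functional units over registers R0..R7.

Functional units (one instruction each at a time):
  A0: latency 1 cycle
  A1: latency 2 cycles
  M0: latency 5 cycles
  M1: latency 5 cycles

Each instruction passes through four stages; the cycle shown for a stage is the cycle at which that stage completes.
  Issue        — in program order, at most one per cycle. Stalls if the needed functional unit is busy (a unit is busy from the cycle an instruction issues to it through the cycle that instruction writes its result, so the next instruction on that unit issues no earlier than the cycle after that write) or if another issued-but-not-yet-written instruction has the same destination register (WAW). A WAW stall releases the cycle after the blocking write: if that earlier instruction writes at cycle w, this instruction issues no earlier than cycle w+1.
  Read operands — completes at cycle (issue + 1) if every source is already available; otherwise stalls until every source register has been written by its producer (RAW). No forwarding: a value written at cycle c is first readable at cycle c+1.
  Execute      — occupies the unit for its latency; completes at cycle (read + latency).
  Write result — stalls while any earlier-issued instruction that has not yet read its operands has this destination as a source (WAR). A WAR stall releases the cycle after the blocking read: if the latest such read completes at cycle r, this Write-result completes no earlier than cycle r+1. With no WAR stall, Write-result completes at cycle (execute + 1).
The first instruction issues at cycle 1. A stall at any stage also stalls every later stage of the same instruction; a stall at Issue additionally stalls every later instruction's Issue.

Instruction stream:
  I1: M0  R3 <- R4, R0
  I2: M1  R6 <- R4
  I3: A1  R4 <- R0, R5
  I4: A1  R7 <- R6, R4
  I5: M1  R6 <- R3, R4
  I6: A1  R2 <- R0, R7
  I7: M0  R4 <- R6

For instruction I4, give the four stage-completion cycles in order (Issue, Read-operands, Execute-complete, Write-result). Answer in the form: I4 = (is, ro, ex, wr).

I1: IS=1 RO=2 EX=7 WR=8
I2: IS=2 RO=3 EX=8 WR=9
I3: IS=3 RO=4 EX=6 WR=7
I4: IS=8 RO=10 EX=12 WR=13  [struct: A1 busy until I3 writes@7; RAW R6: wait I2 write@9]
I5: IS=10 RO=11 EX=16 WR=17  [struct: M1 busy until I2 writes@9]
I6: IS=14 RO=15 EX=17 WR=18  [struct: A1 busy until I4 writes@13]
I7: IS=15 RO=18 EX=23 WR=24  [RAW R6: wait I5 write@17]

I4 = (8, 10, 12, 13)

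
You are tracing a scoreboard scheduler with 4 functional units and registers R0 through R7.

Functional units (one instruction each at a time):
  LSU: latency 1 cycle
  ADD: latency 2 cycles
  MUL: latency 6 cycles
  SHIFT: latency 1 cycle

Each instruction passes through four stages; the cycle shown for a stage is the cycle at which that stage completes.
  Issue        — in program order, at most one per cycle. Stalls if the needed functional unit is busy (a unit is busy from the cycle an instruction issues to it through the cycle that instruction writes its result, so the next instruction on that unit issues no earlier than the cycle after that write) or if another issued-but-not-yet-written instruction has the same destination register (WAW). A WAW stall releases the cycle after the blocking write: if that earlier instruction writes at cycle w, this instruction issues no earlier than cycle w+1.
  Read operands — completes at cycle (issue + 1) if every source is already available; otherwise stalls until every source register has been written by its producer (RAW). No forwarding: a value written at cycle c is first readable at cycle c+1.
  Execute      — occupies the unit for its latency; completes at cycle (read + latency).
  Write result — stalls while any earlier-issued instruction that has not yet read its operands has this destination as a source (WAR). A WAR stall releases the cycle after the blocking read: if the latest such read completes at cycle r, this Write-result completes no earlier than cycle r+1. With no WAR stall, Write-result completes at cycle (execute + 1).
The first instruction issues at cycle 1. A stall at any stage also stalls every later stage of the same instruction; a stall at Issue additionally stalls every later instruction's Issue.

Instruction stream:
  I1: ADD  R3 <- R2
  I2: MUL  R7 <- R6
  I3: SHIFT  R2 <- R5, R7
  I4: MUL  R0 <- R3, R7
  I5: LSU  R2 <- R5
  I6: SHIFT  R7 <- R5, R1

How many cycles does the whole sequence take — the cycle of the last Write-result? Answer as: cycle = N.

t=1  I1→ADD
t=2  I1 RO, I2→MUL
t=3  I2 RO, I3→SHIFT
t=4  I1 EX
t=5  I1 WR R3
t=9  I2 EX
t=10  I2 WR R7
t=11  I3 RO, I4→MUL
t=12  I3 EX, I4 RO
t=13  I3 WR R2
t=14  I5→LSU
t=15  I5 RO, I6→SHIFT
t=16  I5 EX, I6 RO
t=17  I5 WR R2, I6 EX
t=18  I4 EX, I6 WR R7
t=19  I4 WR R0

cycle = 19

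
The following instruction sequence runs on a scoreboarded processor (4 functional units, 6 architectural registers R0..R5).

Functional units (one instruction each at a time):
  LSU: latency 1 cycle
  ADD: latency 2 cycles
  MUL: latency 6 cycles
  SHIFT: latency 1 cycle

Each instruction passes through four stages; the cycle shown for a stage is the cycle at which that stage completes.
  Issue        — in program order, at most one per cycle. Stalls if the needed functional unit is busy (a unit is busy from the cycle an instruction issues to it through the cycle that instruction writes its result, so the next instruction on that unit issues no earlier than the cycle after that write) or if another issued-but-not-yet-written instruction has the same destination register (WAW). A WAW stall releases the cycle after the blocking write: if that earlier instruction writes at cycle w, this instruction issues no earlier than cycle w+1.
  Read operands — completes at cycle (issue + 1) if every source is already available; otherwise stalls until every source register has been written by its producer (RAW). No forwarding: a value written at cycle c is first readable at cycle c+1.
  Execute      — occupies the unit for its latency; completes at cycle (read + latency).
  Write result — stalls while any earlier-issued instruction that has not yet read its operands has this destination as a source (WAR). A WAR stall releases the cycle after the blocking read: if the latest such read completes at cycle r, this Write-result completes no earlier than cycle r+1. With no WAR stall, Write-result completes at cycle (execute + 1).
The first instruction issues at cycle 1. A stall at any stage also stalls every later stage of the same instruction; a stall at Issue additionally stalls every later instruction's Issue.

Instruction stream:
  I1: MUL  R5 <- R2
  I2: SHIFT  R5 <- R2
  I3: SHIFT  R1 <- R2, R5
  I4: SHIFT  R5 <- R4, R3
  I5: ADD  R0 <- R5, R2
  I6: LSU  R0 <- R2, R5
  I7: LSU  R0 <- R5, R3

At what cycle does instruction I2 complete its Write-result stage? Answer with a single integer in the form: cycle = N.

t=1  I1→MUL
t=2  I1 RO
t=8  I1 EX
t=9  I1 WR R5
t=10  I2→SHIFT
t=11  I2 RO
t=12  I2 EX
t=13  I2 WR R5
t=14  I3→SHIFT
t=15  I3 RO
t=16  I3 EX
t=17  I3 WR R1
t=18  I4→SHIFT
t=19  I4 RO · I5→ADD
t=20  I4 EX
t=21  I4 WR R5
t=22  I5 RO
t=24  I5 EX
t=25  I5 WR R0
t=26  I6→LSU
t=27  I6 RO
t=28  I6 EX
t=29  I6 WR R0
t=30  I7→LSU
t=31  I7 RO
t=32  I7 EX
t=33  I7 WR R0

cycle = 13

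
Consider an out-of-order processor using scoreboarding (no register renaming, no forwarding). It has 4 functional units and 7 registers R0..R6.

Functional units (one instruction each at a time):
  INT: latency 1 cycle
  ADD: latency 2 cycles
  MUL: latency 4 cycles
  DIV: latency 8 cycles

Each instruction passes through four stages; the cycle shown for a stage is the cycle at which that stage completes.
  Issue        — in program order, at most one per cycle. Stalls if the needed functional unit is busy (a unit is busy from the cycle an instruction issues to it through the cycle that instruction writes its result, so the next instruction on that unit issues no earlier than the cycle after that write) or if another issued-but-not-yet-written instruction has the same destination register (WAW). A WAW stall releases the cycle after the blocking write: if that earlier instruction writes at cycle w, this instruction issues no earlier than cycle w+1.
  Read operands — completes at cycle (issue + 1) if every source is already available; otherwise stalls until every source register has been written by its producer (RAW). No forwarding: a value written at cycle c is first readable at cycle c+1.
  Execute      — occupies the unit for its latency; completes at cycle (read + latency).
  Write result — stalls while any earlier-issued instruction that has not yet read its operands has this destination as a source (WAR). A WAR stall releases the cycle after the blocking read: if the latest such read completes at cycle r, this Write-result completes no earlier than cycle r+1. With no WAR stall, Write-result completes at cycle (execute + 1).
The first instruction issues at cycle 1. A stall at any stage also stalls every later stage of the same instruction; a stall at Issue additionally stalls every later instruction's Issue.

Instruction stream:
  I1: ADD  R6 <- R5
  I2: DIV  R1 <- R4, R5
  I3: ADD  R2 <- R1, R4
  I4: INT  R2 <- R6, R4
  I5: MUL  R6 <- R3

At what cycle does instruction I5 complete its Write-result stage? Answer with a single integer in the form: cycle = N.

cycle = 24

I1: IS=1 RO=2 EX=4 WR=5
I2: IS=2 RO=3 EX=11 WR=12
I3: IS=6 RO=13 EX=15 WR=16  [struct: ADD busy until I1 writes@5; RAW R1: wait I2 write@12]
I4: IS=17 RO=18 EX=19 WR=20  [WAW R2: wait I3 write@16]
I5: IS=18 RO=19 EX=23 WR=24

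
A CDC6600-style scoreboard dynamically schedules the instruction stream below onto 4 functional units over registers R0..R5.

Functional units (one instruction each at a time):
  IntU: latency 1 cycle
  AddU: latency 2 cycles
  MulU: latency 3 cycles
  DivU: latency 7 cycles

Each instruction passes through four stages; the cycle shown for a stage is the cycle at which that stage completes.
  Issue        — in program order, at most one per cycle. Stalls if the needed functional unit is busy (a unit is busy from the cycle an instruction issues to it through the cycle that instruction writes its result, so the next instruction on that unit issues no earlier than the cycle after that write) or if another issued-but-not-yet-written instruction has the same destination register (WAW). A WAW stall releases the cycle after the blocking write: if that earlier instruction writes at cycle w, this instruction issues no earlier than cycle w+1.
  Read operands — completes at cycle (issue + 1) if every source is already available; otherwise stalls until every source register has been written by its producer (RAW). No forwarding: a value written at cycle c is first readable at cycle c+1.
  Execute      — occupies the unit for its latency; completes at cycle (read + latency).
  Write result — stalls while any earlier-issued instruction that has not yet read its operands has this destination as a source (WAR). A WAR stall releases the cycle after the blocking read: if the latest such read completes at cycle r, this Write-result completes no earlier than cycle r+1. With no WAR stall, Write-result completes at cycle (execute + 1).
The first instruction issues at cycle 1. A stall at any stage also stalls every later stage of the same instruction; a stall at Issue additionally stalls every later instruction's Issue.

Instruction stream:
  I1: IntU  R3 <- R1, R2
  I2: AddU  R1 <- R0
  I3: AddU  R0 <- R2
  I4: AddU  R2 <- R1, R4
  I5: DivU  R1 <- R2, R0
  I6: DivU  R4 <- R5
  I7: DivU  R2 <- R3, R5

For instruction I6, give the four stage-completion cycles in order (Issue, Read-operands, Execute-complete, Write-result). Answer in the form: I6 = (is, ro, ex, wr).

I6 = (26, 27, 34, 35)

c1: I1 issues→IntU
c2: I1 reads; I2 issues→AddU
c3: I1 exec-done; I2 reads
c4: I1 writes R3
c5: I2 exec-done
c6: I2 writes R1
c7: I3 issues→AddU
c8: I3 reads
c10: I3 exec-done
c11: I3 writes R0
c12: I4 issues→AddU
c13: I4 reads; I5 issues→DivU
c15: I4 exec-done
c16: I4 writes R2
c17: I5 reads
c24: I5 exec-done
c25: I5 writes R1
c26: I6 issues→DivU
c27: I6 reads
c34: I6 exec-done
c35: I6 writes R4
c36: I7 issues→DivU
c37: I7 reads
c44: I7 exec-done
c45: I7 writes R2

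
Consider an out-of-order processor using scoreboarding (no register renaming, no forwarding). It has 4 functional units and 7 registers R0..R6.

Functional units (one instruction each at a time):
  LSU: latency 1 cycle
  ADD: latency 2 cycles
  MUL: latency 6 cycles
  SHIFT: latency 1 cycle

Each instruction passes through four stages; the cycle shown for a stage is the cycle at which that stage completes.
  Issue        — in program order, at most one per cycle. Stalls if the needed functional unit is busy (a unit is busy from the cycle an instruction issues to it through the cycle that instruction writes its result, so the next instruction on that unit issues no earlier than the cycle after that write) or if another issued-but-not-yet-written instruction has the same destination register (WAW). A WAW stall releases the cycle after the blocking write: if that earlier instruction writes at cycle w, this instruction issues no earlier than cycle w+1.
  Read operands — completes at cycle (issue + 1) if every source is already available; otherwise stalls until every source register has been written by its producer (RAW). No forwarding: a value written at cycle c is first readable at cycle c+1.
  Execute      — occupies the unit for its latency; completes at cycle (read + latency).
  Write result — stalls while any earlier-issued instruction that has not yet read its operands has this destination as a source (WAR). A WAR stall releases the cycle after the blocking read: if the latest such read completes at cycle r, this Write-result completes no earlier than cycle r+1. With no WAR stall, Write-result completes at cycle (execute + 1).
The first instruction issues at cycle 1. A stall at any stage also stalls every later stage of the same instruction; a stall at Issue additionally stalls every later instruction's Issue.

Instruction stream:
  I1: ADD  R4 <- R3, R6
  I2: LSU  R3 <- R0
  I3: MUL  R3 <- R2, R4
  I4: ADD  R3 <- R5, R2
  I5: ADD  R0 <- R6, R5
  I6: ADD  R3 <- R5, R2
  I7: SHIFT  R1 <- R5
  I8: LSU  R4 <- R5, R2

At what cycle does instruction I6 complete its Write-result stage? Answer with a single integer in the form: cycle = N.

cycle = 29

t=1  issue I1 (ADD)
t=2  I1 read-ops; issue I2 (LSU)
t=3  I2 read-ops
t=4  I1 finished on ADD; I2 finished on LSU
t=5  I1→R4; I2→R3
t=6  issue I3 (MUL)
t=7  I3 read-ops
t=13  I3 finished on MUL
t=14  I3→R3
t=15  issue I4 (ADD)
t=16  I4 read-ops
t=18  I4 finished on ADD
t=19  I4→R3
t=20  issue I5 (ADD)
t=21  I5 read-ops
t=23  I5 finished on ADD
t=24  I5→R0
t=25  issue I6 (ADD)
t=26  I6 read-ops; issue I7 (SHIFT)
t=27  I7 read-ops; issue I8 (LSU)
t=28  I6 finished on ADD; I7 finished on SHIFT; I8 read-ops
t=29  I6→R3; I7→R1; I8 finished on LSU
t=30  I8→R4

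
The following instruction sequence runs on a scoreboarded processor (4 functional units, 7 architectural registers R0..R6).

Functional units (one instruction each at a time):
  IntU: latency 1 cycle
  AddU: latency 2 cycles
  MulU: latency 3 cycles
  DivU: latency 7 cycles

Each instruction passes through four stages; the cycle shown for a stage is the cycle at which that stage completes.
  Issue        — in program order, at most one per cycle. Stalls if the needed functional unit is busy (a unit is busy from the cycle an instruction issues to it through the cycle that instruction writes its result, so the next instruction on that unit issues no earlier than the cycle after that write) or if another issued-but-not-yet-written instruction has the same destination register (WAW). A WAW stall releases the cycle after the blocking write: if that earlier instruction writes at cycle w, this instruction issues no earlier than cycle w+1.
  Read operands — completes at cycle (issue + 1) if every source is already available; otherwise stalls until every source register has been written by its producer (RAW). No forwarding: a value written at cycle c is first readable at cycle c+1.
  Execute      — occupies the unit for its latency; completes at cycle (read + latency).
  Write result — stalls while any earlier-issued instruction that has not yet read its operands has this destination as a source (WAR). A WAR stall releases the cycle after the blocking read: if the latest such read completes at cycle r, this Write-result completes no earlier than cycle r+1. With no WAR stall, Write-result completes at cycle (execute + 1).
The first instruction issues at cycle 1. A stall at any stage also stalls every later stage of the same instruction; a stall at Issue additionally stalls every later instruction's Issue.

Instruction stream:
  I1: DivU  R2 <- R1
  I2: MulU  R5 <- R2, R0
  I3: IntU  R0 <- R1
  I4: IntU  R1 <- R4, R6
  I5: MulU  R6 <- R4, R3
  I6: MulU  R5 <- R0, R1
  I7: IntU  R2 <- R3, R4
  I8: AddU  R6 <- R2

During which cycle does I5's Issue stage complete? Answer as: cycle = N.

t=1  I1 issues→DivU
t=2  I1 reads · I2 issues→MulU
t=3  I3 issues→IntU
t=4  I3 reads
t=5  I3 exec-done
t=9  I1 exec-done
t=10  I1 writes R2
t=11  I2 reads
t=12  I3 writes R0
t=13  I4 issues→IntU
t=14  I2 exec-done · I4 reads
t=15  I2 writes R5 · I4 exec-done
t=16  I4 writes R1 · I5 issues→MulU
t=17  I5 reads
t=20  I5 exec-done
t=21  I5 writes R6
t=22  I6 issues→MulU
t=23  I6 reads · I7 issues→IntU
t=24  I7 reads · I8 issues→AddU
t=25  I7 exec-done
t=26  I6 exec-done · I7 writes R2
t=27  I6 writes R5 · I8 reads
t=29  I8 exec-done
t=30  I8 writes R6

cycle = 16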